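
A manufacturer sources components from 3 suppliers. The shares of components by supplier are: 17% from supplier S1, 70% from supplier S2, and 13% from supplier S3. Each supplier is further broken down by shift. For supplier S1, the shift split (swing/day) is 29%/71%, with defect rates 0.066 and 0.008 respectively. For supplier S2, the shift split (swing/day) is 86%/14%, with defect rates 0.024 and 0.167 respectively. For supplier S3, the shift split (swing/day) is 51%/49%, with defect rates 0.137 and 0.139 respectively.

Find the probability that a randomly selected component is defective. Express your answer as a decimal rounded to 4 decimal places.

P(D|S1) = 0.29·0.066 + 0.71·0.008 = 0.01914 + 0.00568 = 0.02482
P(D|S2) = 0.86·0.024 + 0.14·0.167 = 0.02064 + 0.02338 = 0.04402
P(D|S3) = 0.51·0.137 + 0.49·0.139 = 0.06987 + 0.06811 = 0.13798
By total probability over the outer partition,
P(D) = 0.17·0.02482 + 0.7·0.04402 + 0.13·0.13798
      = 0.0042194 + 0.030814 + 0.0179374 = 0.0529708

P(D) ≈ 0.0530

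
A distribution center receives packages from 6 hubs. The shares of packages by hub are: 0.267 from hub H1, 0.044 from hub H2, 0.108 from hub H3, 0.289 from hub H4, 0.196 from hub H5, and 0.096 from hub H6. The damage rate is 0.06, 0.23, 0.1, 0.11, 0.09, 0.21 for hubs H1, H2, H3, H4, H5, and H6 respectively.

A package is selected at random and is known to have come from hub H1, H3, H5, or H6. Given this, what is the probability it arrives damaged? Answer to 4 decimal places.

P(D|S) ≈ 0.0969

Let S = {H1, H3, H5, H6}.
P(S) = 0.267 + 0.108 + 0.196 + 0.096 = 0.667.
P(D ∩ S) = 0.06·0.267 + 0.1·0.108 + 0.09·0.196 + 0.21·0.096 = 0.01602 + 0.0108 + 0.01764 + 0.02016 = 0.06462.
P(D | S) = 0.06462 / 0.667 = 0.096882…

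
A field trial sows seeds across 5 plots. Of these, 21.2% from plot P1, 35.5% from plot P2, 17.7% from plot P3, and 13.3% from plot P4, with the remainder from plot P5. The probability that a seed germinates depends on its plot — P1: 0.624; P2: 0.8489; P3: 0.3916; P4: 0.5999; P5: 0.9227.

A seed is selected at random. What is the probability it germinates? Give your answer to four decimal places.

P(P5) = 1 − (0.212 + 0.355 + 0.177 + 0.133) = 0.123.
P(G) = P(G|P1)·P(P1) + P(G|P2)·P(P2) + P(G|P3)·P(P3) + P(G|P4)·P(P4) + P(G|P5)·P(P5)
      = 0.624·0.212 + 0.8489·0.355 + 0.3916·0.177 + 0.5999·0.133 + 0.9227·0.123
      = 0.132288 + 0.3013595 + 0.0693132 + 0.0797867 + 0.1134921 = 0.6962395

P(G) ≈ 0.6962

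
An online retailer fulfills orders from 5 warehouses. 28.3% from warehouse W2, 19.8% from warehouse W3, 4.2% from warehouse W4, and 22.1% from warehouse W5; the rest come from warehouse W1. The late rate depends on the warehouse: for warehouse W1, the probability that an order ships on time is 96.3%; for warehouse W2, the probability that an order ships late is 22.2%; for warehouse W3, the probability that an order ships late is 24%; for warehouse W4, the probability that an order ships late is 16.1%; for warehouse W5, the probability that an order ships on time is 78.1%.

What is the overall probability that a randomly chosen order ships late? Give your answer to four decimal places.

P(W1) = 1 − (0.283 + 0.198 + 0.042 + 0.221) = 0.256.
P(L|W1) = 1 − 0.963 = 0.037.
P(L|W5) = 1 − 0.781 = 0.219.
P(L) = P(L|W1)·P(W1) + P(L|W2)·P(W2) + P(L|W3)·P(W3) + P(L|W4)·P(W4) + P(L|W5)·P(W5)
      = 0.037·0.256 + 0.222·0.283 + 0.24·0.198 + 0.161·0.042 + 0.219·0.221
      = 0.009472 + 0.062826 + 0.04752 + 0.006762 + 0.048399 = 0.174979

P(L) ≈ 0.1750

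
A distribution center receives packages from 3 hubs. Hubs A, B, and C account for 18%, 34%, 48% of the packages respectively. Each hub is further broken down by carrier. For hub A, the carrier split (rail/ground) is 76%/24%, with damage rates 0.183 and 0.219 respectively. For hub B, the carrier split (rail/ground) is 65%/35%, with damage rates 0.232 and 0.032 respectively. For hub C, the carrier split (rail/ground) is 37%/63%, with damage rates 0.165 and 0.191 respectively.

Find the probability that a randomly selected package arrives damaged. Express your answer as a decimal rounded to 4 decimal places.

P(D) ≈ 0.1766

P(D|A) = 0.76·0.183 + 0.24·0.219 = 0.13908 + 0.05256 = 0.19164
P(D|B) = 0.65·0.232 + 0.35·0.032 = 0.1508 + 0.0112 = 0.162
P(D|C) = 0.37·0.165 + 0.63·0.191 = 0.06105 + 0.12033 = 0.18138
Then overall,
P(D) = 0.18·0.19164 + 0.34·0.162 + 0.48·0.18138
      = 0.0344952 + 0.05508 + 0.0870624 = 0.1766376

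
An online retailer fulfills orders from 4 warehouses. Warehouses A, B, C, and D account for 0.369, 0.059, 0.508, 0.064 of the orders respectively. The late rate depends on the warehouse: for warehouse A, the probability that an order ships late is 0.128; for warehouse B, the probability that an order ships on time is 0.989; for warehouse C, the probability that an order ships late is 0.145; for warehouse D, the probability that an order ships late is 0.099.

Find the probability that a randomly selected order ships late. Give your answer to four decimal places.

P(L|B) = 1 − 0.989 = 0.011.
By the law of total probability,
P(L) = P(L|A)·P(A) + P(L|B)·P(B) + P(L|C)·P(C) + P(L|D)·P(D)
      = 0.128·0.369 + 0.011·0.059 + 0.145·0.508 + 0.099·0.064
      = 0.047232 + 0.000649 + 0.07366 + 0.006336 = 0.127877

0.1279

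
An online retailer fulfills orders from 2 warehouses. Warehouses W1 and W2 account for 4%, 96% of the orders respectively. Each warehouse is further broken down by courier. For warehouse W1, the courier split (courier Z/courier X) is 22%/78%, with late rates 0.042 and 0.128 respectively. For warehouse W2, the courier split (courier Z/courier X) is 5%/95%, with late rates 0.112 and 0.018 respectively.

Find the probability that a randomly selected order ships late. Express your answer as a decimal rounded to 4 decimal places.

P(L|W1) = 0.22·0.042 + 0.78·0.128 = 0.00924 + 0.09984 = 0.10908
P(L|W2) = 0.05·0.112 + 0.95·0.018 = 0.0056 + 0.0171 = 0.0227
By total probability over the outer partition,
P(L) = 0.04·0.10908 + 0.96·0.0227
      = 0.0043632 + 0.021792 = 0.0261552

0.0262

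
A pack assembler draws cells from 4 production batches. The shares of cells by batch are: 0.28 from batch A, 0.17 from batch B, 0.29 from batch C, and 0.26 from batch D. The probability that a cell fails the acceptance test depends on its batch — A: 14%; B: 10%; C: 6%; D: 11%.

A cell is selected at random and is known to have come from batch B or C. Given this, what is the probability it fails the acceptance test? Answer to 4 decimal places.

P(F|S) ≈ 0.0748

Let S = {B, C}.
P(S) = 0.17 + 0.29 = 0.46.
P(F ∩ S) = 0.1·0.17 + 0.06·0.29 = 0.017 + 0.0174 = 0.0344.
P(F | S) = 0.0344 / 0.46 = 0.074783…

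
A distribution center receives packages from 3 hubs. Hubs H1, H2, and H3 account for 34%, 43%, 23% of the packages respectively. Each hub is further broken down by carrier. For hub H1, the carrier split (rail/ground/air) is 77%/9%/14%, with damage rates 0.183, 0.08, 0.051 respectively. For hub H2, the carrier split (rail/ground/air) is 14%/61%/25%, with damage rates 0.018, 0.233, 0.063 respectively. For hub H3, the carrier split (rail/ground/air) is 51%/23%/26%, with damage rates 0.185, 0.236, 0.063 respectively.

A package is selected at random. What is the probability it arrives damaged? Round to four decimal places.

P(D|H1) = 0.77·0.183 + 0.09·0.08 + 0.14·0.051 = 0.14091 + 0.0072 + 0.00714 = 0.15525
P(D|H2) = 0.14·0.018 + 0.61·0.233 + 0.25·0.063 = 0.00252 + 0.14213 + 0.01575 = 0.1604
P(D|H3) = 0.51·0.185 + 0.23·0.236 + 0.26·0.063 = 0.09435 + 0.05428 + 0.01638 = 0.16501
By total probability over the outer partition,
P(D) = 0.34·0.15525 + 0.43·0.1604 + 0.23·0.16501
      = 0.052785 + 0.068972 + 0.0379523 = 0.1597093

P(D) ≈ 0.1597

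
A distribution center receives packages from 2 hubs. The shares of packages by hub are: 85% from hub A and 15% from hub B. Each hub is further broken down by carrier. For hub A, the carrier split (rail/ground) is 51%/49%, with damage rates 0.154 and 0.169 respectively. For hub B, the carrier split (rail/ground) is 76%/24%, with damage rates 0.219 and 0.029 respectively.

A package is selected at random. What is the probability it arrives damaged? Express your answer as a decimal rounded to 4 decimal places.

P(D|A) = 0.51·0.154 + 0.49·0.169 = 0.07854 + 0.08281 = 0.16135
P(D|B) = 0.76·0.219 + 0.24·0.029 = 0.16644 + 0.00696 = 0.1734
By total probability over the outer partition,
P(D) = 0.85·0.16135 + 0.15·0.1734
      = 0.1371475 + 0.02601 = 0.1631575

P(D) ≈ 0.1632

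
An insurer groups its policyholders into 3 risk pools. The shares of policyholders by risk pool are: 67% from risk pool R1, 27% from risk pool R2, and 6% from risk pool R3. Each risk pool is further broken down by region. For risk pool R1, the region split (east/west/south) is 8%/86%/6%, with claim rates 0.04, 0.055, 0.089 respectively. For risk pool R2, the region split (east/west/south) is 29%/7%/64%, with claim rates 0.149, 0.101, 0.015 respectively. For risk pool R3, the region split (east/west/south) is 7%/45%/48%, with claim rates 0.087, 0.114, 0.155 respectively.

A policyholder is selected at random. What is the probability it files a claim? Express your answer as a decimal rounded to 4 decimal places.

P(C|R1) = 0.08·0.04 + 0.86·0.055 + 0.06·0.089 = 0.0032 + 0.0473 + 0.00534 = 0.05584
P(C|R2) = 0.29·0.149 + 0.07·0.101 + 0.64·0.015 = 0.04321 + 0.00707 + 0.0096 = 0.05988
P(C|R3) = 0.07·0.087 + 0.45·0.114 + 0.48·0.155 = 0.00609 + 0.0513 + 0.0744 = 0.13179
Then overall,
P(C) = 0.67·0.05584 + 0.27·0.05988 + 0.06·0.13179
      = 0.0374128 + 0.0161676 + 0.0079074 = 0.0614878

P(C) ≈ 0.0615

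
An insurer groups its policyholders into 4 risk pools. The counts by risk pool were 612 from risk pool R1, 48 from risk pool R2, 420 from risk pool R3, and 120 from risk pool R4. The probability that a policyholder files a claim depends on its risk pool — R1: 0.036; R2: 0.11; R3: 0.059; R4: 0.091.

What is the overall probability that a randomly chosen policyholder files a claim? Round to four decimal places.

P(C) ≈ 0.0525

Total: 612 + 48 + 420 + 120 = 1200.
P(R1) = 612/1200 = 0.51. P(R2) = 48/1200 = 0.04. P(R3) = 420/1200 = 0.35. P(R4) = 120/1200 = 0.1.
P(C) = P(C|R1)·P(R1) + P(C|R2)·P(R2) + P(C|R3)·P(R3) + P(C|R4)·P(R4)
      = 0.036·0.51 + 0.11·0.04 + 0.059·0.35 + 0.091·0.1
      = 0.01836 + 0.0044 + 0.02065 + 0.0091 = 0.05251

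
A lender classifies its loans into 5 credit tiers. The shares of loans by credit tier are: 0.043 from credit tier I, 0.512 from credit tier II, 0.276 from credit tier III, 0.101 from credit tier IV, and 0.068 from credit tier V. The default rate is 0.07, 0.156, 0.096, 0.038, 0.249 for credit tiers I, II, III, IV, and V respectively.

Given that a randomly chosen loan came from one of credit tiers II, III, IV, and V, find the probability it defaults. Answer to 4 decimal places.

P(D|S) ≈ 0.1329

Let S = {II, III, IV, V}.
P(S) = 0.512 + 0.276 + 0.101 + 0.068 = 0.957.
P(D ∩ S) = 0.156·0.512 + 0.096·0.276 + 0.038·0.101 + 0.249·0.068 = 0.079872 + 0.026496 + 0.003838 + 0.016932 = 0.127138.
P(D | S) = 0.127138 / 0.957 = 0.132851…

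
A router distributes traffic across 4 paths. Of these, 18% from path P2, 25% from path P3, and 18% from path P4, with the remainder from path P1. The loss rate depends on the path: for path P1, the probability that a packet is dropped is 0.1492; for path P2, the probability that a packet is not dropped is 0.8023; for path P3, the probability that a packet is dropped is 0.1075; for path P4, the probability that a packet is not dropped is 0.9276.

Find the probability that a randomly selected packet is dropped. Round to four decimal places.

P(L) ≈ 0.1337

P(P1) = 1 − (0.18 + 0.25 + 0.18) = 0.39.
P(L|P2) = 1 − 0.8023 = 0.1977.
P(L|P4) = 1 − 0.9276 = 0.0724.
P(L) = P(L|P1)·P(P1) + P(L|P2)·P(P2) + P(L|P3)·P(P3) + P(L|P4)·P(P4)
      = 0.1492·0.39 + 0.1977·0.18 + 0.1075·0.25 + 0.0724·0.18
      = 0.058188 + 0.035586 + 0.026875 + 0.013032 = 0.133681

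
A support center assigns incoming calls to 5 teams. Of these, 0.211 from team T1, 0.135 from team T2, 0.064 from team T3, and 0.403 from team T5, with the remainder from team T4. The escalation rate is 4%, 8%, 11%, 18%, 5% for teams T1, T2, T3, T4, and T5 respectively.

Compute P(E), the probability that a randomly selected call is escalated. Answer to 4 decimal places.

0.0801

P(T4) = 1 − (0.211 + 0.135 + 0.064 + 0.403) = 0.187.
P(E) = P(E|T1)·P(T1) + P(E|T2)·P(T2) + P(E|T3)·P(T3) + P(E|T4)·P(T4) + P(E|T5)·P(T5)
      = 0.04·0.211 + 0.08·0.135 + 0.11·0.064 + 0.18·0.187 + 0.05·0.403
      = 0.00844 + 0.0108 + 0.00704 + 0.03366 + 0.02015 = 0.08009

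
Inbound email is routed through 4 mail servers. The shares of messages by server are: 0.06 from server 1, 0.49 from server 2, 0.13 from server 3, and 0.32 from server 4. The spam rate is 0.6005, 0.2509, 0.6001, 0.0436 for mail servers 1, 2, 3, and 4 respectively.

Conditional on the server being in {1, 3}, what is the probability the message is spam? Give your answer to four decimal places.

P(S|J) ≈ 0.6002

Let J = {1, 3}.
P(J) = 0.06 + 0.13 = 0.19.
P(S ∩ J) = 0.6005·0.06 + 0.6001·0.13 = 0.03603 + 0.078013 = 0.114043.
P(S | J) = 0.114043 / 0.19 = 0.600226…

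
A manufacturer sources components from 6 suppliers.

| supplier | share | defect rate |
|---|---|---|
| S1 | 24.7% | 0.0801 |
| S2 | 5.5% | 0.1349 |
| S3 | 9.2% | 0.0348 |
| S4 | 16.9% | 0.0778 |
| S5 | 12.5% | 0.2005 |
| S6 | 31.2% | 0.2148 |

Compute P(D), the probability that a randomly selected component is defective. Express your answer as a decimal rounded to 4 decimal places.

P(D) = P(D|S1)·P(S1) + P(D|S2)·P(S2) + P(D|S3)·P(S3) + P(D|S4)·P(S4) + P(D|S5)·P(S5) + P(D|S6)·P(S6)
      = 0.0801·0.247 + 0.1349·0.055 + 0.0348·0.092 + 0.0778·0.169 + 0.2005·0.125 + 0.2148·0.312
      = 0.0197847 + 0.0074195 + 0.0032016 + 0.0131482 + 0.0250625 + 0.0670176 = 0.1356341

P(D) ≈ 0.1356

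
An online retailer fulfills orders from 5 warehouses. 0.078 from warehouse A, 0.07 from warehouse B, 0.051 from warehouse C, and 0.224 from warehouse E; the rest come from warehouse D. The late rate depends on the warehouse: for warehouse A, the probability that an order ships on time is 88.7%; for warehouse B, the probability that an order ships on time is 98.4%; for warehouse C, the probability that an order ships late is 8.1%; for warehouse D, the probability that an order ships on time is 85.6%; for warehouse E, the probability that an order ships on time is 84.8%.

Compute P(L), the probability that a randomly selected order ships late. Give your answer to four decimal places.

0.1312

P(D) = 1 − (0.078 + 0.07 + 0.051 + 0.224) = 0.577.
P(L|A) = 1 − 0.887 = 0.113.
P(L|B) = 1 − 0.984 = 0.016.
P(L|D) = 1 − 0.856 = 0.144.
P(L|E) = 1 − 0.848 = 0.152.
P(L) = P(L|A)·P(A) + P(L|B)·P(B) + P(L|C)·P(C) + P(L|D)·P(D) + P(L|E)·P(E)
      = 0.113·0.078 + 0.016·0.07 + 0.081·0.051 + 0.144·0.577 + 0.152·0.224
      = 0.008814 + 0.00112 + 0.004131 + 0.083088 + 0.034048 = 0.131201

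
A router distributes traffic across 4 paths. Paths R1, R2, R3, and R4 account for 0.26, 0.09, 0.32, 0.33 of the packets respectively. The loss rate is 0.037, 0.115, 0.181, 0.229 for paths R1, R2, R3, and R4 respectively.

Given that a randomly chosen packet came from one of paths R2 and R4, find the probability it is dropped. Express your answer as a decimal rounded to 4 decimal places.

Let S = {R2, R4}.
P(S) = 0.09 + 0.33 = 0.42.
P(L ∩ S) = 0.115·0.09 + 0.229·0.33 = 0.01035 + 0.07557 = 0.08592.
P(L | S) = 0.08592 / 0.42 = 0.204571…

P(L|S) ≈ 0.2046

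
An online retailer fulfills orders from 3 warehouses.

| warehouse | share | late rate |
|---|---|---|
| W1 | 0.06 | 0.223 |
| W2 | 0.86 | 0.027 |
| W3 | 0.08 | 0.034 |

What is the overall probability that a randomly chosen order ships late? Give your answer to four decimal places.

P(L) ≈ 0.0393

P(L) = P(L|W1)·P(W1) + P(L|W2)·P(W2) + P(L|W3)·P(W3)
      = 0.223·0.06 + 0.027·0.86 + 0.034·0.08
      = 0.01338 + 0.02322 + 0.00272 = 0.03932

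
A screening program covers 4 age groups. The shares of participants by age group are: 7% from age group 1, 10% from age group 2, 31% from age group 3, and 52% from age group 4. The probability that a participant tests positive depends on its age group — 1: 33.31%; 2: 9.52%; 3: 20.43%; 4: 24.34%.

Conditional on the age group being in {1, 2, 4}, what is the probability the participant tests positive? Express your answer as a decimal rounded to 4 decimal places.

0.2310

Let S = {1, 2, 4}.
P(S) = 0.07 + 0.1 + 0.52 = 0.69.
P(T ∩ S) = 0.3331·0.07 + 0.0952·0.1 + 0.2434·0.52 = 0.023317 + 0.00952 + 0.126568 = 0.159405.
P(T | S) = 0.159405 / 0.69 = 0.231022…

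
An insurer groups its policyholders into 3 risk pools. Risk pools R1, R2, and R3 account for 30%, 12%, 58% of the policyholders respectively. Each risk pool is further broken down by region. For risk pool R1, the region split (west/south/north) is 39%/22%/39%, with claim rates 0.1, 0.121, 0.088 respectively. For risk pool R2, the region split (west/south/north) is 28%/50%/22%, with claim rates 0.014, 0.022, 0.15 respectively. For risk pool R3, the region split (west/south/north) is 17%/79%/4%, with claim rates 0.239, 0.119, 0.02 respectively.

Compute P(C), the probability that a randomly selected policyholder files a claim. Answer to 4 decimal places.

P(C|R1) = 0.39·0.1 + 0.22·0.121 + 0.39·0.088 = 0.039 + 0.02662 + 0.03432 = 0.09994
P(C|R2) = 0.28·0.014 + 0.5·0.022 + 0.22·0.15 = 0.00392 + 0.011 + 0.033 = 0.04792
P(C|R3) = 0.17·0.239 + 0.79·0.119 + 0.04·0.02 = 0.04063 + 0.09401 + 0.0008 = 0.13544
By total probability over the outer partition,
P(C) = 0.3·0.09994 + 0.12·0.04792 + 0.58·0.13544
      = 0.029982 + 0.0057504 + 0.0785552 = 0.1142876

P(C) ≈ 0.1143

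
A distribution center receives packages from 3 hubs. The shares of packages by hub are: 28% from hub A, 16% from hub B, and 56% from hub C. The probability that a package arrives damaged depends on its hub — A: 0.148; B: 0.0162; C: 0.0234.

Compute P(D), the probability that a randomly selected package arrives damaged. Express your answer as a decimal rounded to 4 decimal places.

By the law of total probability,
P(D) = P(D|A)·P(A) + P(D|B)·P(B) + P(D|C)·P(C)
      = 0.148·0.28 + 0.0162·0.16 + 0.0234·0.56
      = 0.04144 + 0.002592 + 0.013104 = 0.057136

P(D) ≈ 0.0571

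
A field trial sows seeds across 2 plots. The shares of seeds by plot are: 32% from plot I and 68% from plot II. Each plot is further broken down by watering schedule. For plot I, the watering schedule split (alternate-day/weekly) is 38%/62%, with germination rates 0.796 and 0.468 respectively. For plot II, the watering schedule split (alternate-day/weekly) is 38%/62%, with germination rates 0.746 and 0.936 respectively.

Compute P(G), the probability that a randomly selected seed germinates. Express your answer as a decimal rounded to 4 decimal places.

P(G|I) = 0.38·0.796 + 0.62·0.468 = 0.30248 + 0.29016 = 0.59264
P(G|II) = 0.38·0.746 + 0.62·0.936 = 0.28348 + 0.58032 = 0.8638
By total probability over the outer partition,
P(G) = 0.32·0.59264 + 0.68·0.8638
      = 0.1896448 + 0.587384 = 0.7770288

P(G) ≈ 0.7770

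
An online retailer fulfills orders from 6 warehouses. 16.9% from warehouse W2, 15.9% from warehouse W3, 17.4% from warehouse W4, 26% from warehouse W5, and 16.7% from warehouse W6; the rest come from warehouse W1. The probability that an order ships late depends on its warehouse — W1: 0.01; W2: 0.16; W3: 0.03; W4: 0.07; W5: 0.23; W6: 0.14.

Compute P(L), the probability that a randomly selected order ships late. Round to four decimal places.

0.1279

P(W1) = 1 − (0.169 + 0.159 + 0.174 + 0.26 + 0.167) = 0.071.
By the law of total probability,
P(L) = P(L|W1)·P(W1) + P(L|W2)·P(W2) + P(L|W3)·P(W3) + P(L|W4)·P(W4) + P(L|W5)·P(W5) + P(L|W6)·P(W6)
      = 0.01·0.071 + 0.16·0.169 + 0.03·0.159 + 0.07·0.174 + 0.23·0.26 + 0.14·0.167
      = 0.00071 + 0.02704 + 0.00477 + 0.01218 + 0.0598 + 0.02338 = 0.12788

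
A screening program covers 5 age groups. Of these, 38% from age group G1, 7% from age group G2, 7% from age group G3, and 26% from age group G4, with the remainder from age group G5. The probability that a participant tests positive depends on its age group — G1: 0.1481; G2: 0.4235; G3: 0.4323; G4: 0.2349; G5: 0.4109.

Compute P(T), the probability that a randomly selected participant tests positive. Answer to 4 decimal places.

0.2677

P(G5) = 1 − (0.38 + 0.07 + 0.07 + 0.26) = 0.22.
P(T) = P(T|G1)·P(G1) + P(T|G2)·P(G2) + P(T|G3)·P(G3) + P(T|G4)·P(G4) + P(T|G5)·P(G5)
      = 0.1481·0.38 + 0.4235·0.07 + 0.4323·0.07 + 0.2349·0.26 + 0.4109·0.22
      = 0.056278 + 0.029645 + 0.030261 + 0.061074 + 0.090398 = 0.267656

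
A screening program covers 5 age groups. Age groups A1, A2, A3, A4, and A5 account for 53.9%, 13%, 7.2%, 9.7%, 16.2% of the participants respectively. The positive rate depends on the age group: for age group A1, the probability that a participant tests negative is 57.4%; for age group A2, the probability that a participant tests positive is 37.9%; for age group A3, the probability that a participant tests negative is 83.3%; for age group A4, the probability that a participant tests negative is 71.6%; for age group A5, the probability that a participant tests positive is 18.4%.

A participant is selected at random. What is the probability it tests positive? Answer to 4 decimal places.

P(T|A1) = 1 − 0.574 = 0.426.
P(T|A3) = 1 − 0.833 = 0.167.
P(T|A4) = 1 − 0.716 = 0.284.
P(T) = P(T|A1)·P(A1) + P(T|A2)·P(A2) + P(T|A3)·P(A3) + P(T|A4)·P(A4) + P(T|A5)·P(A5)
      = 0.426·0.539 + 0.379·0.13 + 0.167·0.072 + 0.284·0.097 + 0.184·0.162
      = 0.229614 + 0.04927 + 0.012024 + 0.027548 + 0.029808 = 0.348264

P(T) ≈ 0.3483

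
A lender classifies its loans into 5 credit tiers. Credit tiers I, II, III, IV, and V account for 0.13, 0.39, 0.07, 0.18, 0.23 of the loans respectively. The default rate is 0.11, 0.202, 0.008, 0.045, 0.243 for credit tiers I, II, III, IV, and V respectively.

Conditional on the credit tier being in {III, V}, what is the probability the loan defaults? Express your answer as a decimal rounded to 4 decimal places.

0.1882

Let S = {III, V}.
P(S) = 0.07 + 0.23 = 0.3.
P(D ∩ S) = 0.008·0.07 + 0.243·0.23 = 0.00056 + 0.05589 = 0.05645.
P(D | S) = 0.05645 / 0.3 = 0.188167…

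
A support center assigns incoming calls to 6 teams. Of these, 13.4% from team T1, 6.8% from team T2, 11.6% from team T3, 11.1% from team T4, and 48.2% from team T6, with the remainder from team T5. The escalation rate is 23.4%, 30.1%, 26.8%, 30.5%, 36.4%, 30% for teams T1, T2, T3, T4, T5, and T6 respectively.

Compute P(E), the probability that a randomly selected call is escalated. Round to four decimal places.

P(T5) = 1 − (0.134 + 0.068 + 0.116 + 0.111 + 0.482) = 0.089.
P(E) = P(E|T1)·P(T1) + P(E|T2)·P(T2) + P(E|T3)·P(T3) + P(E|T4)·P(T4) + P(E|T5)·P(T5) + P(E|T6)·P(T6)
      = 0.234·0.134 + 0.301·0.068 + 0.268·0.116 + 0.305·0.111 + 0.364·0.089 + 0.3·0.482
      = 0.031356 + 0.020468 + 0.031088 + 0.033855 + 0.032396 + 0.1446 = 0.293763

P(E) ≈ 0.2938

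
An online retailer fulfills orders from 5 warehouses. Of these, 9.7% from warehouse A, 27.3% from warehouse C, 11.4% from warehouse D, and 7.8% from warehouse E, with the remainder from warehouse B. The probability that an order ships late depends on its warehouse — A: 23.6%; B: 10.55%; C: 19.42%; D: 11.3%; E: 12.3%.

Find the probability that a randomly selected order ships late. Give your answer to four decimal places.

P(B) = 1 − (0.097 + 0.273 + 0.114 + 0.078) = 0.438.
Summing over the partition,
P(L) = P(L|A)·P(A) + P(L|B)·P(B) + P(L|C)·P(C) + P(L|D)·P(D) + P(L|E)·P(E)
      = 0.236·0.097 + 0.1055·0.438 + 0.1942·0.273 + 0.113·0.114 + 0.123·0.078
      = 0.022892 + 0.046209 + 0.0530166 + 0.012882 + 0.009594 = 0.1445936

P(L) ≈ 0.1446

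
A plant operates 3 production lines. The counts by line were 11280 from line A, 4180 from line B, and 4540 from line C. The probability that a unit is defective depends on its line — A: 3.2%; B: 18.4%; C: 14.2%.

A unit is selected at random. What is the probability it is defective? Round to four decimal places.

Total: 11280 + 4180 + 4540 = 20000.
P(A) = 11280/20000 = 0.564. P(B) = 4180/20000 = 0.209. P(C) = 4540/20000 = 0.227.
P(D) = P(D|A)·P(A) + P(D|B)·P(B) + P(D|C)·P(C)
      = 0.032·0.564 + 0.184·0.209 + 0.142·0.227
      = 0.018048 + 0.038456 + 0.032234 = 0.088738

0.0887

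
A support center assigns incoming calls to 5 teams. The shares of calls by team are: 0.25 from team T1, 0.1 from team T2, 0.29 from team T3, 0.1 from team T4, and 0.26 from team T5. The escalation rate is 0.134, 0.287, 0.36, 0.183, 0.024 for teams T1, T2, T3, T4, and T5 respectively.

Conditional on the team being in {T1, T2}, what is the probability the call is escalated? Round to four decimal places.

0.1777

Let S = {T1, T2}.
P(S) = 0.25 + 0.1 = 0.35.
P(E ∩ S) = 0.134·0.25 + 0.287·0.1 = 0.0335 + 0.0287 = 0.0622.
P(E | S) = 0.0622 / 0.35 = 0.177714…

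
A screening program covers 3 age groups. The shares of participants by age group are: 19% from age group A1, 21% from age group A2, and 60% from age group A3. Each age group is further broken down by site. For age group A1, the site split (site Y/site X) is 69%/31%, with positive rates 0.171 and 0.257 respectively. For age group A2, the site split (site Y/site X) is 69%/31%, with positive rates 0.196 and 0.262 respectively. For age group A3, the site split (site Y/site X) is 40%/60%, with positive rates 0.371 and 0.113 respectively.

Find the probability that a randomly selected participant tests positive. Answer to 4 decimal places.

P(T|A1) = 0.69·0.171 + 0.31·0.257 = 0.11799 + 0.07967 = 0.19766
P(T|A2) = 0.69·0.196 + 0.31·0.262 = 0.13524 + 0.08122 = 0.21646
P(T|A3) = 0.4·0.371 + 0.6·0.113 = 0.1484 + 0.0678 = 0.2162
Then overall,
P(T) = 0.19·0.19766 + 0.21·0.21646 + 0.6·0.2162
      = 0.0375554 + 0.0454566 + 0.12972 = 0.212732

P(T) ≈ 0.2127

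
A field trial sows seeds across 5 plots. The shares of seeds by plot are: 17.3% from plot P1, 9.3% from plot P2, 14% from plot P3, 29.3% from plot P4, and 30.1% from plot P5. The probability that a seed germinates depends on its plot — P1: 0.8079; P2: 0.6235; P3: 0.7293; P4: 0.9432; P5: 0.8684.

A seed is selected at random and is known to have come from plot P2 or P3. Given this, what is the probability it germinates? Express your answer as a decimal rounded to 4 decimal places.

Let S = {P2, P3}.
P(S) = 0.093 + 0.14 = 0.233.
P(G ∩ S) = 0.6235·0.093 + 0.7293·0.14 = 0.0579855 + 0.102102 = 0.1600875.
P(G | S) = 0.1600875 / 0.233 = 0.687071…

P(G|S) ≈ 0.6871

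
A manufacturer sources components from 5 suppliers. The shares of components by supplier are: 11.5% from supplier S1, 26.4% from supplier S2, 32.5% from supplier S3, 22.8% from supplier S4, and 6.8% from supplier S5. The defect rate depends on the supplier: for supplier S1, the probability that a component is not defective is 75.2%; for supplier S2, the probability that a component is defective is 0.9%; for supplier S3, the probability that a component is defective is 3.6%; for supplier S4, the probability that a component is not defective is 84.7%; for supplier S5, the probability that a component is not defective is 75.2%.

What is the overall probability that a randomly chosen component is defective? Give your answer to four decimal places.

P(D|S1) = 1 − 0.752 = 0.248.
P(D|S4) = 1 − 0.847 = 0.153.
P(D|S5) = 1 − 0.752 = 0.248.
P(D) = P(D|S1)·P(S1) + P(D|S2)·P(S2) + P(D|S3)·P(S3) + P(D|S4)·P(S4) + P(D|S5)·P(S5)
      = 0.248·0.115 + 0.009·0.264 + 0.036·0.325 + 0.153·0.228 + 0.248·0.068
      = 0.02852 + 0.002376 + 0.0117 + 0.034884 + 0.016864 = 0.094344

P(D) ≈ 0.0943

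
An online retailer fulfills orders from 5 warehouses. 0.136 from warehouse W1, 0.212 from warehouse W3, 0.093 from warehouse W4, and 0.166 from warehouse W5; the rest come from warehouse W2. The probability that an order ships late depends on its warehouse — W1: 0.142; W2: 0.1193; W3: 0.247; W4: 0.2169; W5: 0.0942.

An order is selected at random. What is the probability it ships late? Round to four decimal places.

0.1544

P(W2) = 1 − (0.136 + 0.212 + 0.093 + 0.166) = 0.393.
P(L) = P(L|W1)·P(W1) + P(L|W2)·P(W2) + P(L|W3)·P(W3) + P(L|W4)·P(W4) + P(L|W5)·P(W5)
      = 0.142·0.136 + 0.1193·0.393 + 0.247·0.212 + 0.2169·0.093 + 0.0942·0.166
      = 0.019312 + 0.0468849 + 0.052364 + 0.0201717 + 0.0156372 = 0.1543698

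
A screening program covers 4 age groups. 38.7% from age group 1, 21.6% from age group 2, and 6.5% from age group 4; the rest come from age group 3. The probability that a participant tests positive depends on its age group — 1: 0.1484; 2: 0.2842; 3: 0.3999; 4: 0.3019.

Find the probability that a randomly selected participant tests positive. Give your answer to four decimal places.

P(T) ≈ 0.2712

P(3) = 1 − (0.387 + 0.216 + 0.065) = 0.332.
By the law of total probability,
P(T) = P(T|1)·P(1) + P(T|2)·P(2) + P(T|3)·P(3) + P(T|4)·P(4)
      = 0.1484·0.387 + 0.2842·0.216 + 0.3999·0.332 + 0.3019·0.065
      = 0.0574308 + 0.0613872 + 0.1327668 + 0.0196235 = 0.2712083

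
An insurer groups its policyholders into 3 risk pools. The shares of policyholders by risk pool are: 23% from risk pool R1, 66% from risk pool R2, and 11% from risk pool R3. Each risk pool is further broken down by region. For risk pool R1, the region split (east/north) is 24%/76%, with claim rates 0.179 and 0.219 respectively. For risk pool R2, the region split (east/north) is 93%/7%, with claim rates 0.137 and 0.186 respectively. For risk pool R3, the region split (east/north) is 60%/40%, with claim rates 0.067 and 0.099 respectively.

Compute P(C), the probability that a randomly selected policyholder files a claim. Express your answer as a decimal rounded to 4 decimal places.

0.1496

P(C|R1) = 0.24·0.179 + 0.76·0.219 = 0.04296 + 0.16644 = 0.2094
P(C|R2) = 0.93·0.137 + 0.07·0.186 = 0.12741 + 0.01302 = 0.14043
P(C|R3) = 0.6·0.067 + 0.4·0.099 = 0.0402 + 0.0396 = 0.0798
By total probability over the outer partition,
P(C) = 0.23·0.2094 + 0.66·0.14043 + 0.11·0.0798
      = 0.048162 + 0.0926838 + 0.008778 = 0.1496238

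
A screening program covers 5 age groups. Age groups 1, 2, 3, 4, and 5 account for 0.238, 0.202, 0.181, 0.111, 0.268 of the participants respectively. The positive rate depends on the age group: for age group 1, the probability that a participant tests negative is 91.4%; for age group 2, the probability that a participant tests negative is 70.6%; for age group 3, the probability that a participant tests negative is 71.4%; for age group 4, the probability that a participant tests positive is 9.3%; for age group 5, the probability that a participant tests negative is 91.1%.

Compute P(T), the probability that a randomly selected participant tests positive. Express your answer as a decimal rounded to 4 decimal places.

0.1658

P(T|1) = 1 − 0.914 = 0.086.
P(T|2) = 1 − 0.706 = 0.294.
P(T|3) = 1 − 0.714 = 0.286.
P(T|5) = 1 − 0.911 = 0.089.
Summing over the partition,
P(T) = P(T|1)·P(1) + P(T|2)·P(2) + P(T|3)·P(3) + P(T|4)·P(4) + P(T|5)·P(5)
      = 0.086·0.238 + 0.294·0.202 + 0.286·0.181 + 0.093·0.111 + 0.089·0.268
      = 0.020468 + 0.059388 + 0.051766 + 0.010323 + 0.023852 = 0.165797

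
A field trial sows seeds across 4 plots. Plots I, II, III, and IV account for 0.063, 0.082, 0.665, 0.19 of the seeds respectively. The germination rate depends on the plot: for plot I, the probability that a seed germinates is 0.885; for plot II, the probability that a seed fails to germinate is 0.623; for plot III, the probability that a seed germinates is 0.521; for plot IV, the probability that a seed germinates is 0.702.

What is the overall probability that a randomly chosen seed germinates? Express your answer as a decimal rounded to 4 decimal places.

P(G) ≈ 0.5665

P(G|II) = 1 − 0.623 = 0.377.
P(G) = P(G|I)·P(I) + P(G|II)·P(II) + P(G|III)·P(III) + P(G|IV)·P(IV)
      = 0.885·0.063 + 0.377·0.082 + 0.521·0.665 + 0.702·0.19
      = 0.055755 + 0.030914 + 0.346465 + 0.13338 = 0.566514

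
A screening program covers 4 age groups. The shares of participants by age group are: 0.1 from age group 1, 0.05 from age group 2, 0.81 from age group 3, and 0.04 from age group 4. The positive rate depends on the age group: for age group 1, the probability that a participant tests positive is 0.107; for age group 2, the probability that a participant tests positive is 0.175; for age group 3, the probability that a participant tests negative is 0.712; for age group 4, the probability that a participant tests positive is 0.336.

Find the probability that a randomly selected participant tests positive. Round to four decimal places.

P(T|3) = 1 − 0.712 = 0.288.
P(T) = P(T|1)·P(1) + P(T|2)·P(2) + P(T|3)·P(3) + P(T|4)·P(4)
      = 0.107·0.1 + 0.175·0.05 + 0.288·0.81 + 0.336·0.04
      = 0.0107 + 0.00875 + 0.23328 + 0.01344 = 0.26617

0.2662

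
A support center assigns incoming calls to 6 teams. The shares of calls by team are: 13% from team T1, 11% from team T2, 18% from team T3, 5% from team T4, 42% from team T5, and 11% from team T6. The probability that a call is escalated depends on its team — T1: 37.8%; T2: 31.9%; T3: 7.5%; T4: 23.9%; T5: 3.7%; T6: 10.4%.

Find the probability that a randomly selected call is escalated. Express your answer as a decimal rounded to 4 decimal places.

P(E) ≈ 0.1367

Summing over the partition,
P(E) = P(E|T1)·P(T1) + P(E|T2)·P(T2) + P(E|T3)·P(T3) + P(E|T4)·P(T4) + P(E|T5)·P(T5) + P(E|T6)·P(T6)
      = 0.378·0.13 + 0.319·0.11 + 0.075·0.18 + 0.239·0.05 + 0.037·0.42 + 0.104·0.11
      = 0.04914 + 0.03509 + 0.0135 + 0.01195 + 0.01554 + 0.01144 = 0.13666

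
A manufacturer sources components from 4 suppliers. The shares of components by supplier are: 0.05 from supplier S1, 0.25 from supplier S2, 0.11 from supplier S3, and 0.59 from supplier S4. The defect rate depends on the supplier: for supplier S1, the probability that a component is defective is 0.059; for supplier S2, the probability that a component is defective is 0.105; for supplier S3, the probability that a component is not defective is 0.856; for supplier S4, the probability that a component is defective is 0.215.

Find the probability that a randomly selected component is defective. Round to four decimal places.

P(D) ≈ 0.1719

P(D|S3) = 1 − 0.856 = 0.144.
By the law of total probability,
P(D) = P(D|S1)·P(S1) + P(D|S2)·P(S2) + P(D|S3)·P(S3) + P(D|S4)·P(S4)
      = 0.059·0.05 + 0.105·0.25 + 0.144·0.11 + 0.215·0.59
      = 0.00295 + 0.02625 + 0.01584 + 0.12685 = 0.17189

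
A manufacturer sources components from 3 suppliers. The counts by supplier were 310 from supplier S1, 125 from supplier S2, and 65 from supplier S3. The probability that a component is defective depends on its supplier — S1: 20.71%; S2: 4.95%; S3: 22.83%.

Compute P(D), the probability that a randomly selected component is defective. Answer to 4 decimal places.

0.1705

Total: 310 + 125 + 65 = 500.
P(S1) = 310/500 = 0.62. P(S2) = 125/500 = 0.25. P(S3) = 65/500 = 0.13.
By the law of total probability,
P(D) = P(D|S1)·P(S1) + P(D|S2)·P(S2) + P(D|S3)·P(S3)
      = 0.2071·0.62 + 0.0495·0.25 + 0.2283·0.13
      = 0.128402 + 0.012375 + 0.029679 = 0.170456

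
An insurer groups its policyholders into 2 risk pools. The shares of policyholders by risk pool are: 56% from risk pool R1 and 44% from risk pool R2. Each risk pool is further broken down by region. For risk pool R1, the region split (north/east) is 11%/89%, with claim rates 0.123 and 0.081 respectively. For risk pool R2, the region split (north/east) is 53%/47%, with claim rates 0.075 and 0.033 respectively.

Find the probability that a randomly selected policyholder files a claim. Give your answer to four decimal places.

0.0723

P(C|R1) = 0.11·0.123 + 0.89·0.081 = 0.01353 + 0.07209 = 0.08562
P(C|R2) = 0.53·0.075 + 0.47·0.033 = 0.03975 + 0.01551 = 0.05526
By total probability over the outer partition,
P(C) = 0.56·0.08562 + 0.44·0.05526
      = 0.0479472 + 0.0243144 = 0.0722616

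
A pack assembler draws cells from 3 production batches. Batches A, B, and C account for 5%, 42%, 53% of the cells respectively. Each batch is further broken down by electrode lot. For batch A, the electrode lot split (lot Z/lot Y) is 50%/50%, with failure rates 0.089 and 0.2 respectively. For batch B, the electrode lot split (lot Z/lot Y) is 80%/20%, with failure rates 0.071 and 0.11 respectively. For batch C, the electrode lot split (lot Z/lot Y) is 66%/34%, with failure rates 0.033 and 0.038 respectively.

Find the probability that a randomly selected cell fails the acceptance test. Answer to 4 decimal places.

P(F|A) = 0.5·0.089 + 0.5·0.2 = 0.0445 + 0.1 = 0.1445
P(F|B) = 0.8·0.071 + 0.2·0.11 = 0.0568 + 0.022 = 0.0788
P(F|C) = 0.66·0.033 + 0.34·0.038 = 0.02178 + 0.01292 = 0.0347
By total probability over the outer partition,
P(F) = 0.05·0.1445 + 0.42·0.0788 + 0.53·0.0347
      = 0.007225 + 0.033096 + 0.018391 = 0.058712

0.0587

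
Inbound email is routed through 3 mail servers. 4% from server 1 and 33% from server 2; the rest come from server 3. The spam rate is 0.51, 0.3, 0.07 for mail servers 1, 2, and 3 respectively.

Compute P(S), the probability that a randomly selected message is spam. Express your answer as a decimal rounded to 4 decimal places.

P(3) = 1 − (0.04 + 0.33) = 0.63.
P(S) = P(S|1)·P(1) + P(S|2)·P(2) + P(S|3)·P(3)
      = 0.51·0.04 + 0.3·0.33 + 0.07·0.63
      = 0.0204 + 0.099 + 0.0441 = 0.1635

P(S) ≈ 0.1635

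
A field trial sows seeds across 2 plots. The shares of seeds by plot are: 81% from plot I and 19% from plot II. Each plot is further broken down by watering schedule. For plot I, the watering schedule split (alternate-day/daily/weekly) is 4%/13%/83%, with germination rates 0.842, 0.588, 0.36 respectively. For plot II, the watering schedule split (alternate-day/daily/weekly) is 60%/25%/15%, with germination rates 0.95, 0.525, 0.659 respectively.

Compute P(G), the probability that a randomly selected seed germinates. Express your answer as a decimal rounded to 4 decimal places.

P(G|I) = 0.04·0.842 + 0.13·0.588 + 0.83·0.36 = 0.03368 + 0.07644 + 0.2988 = 0.40892
P(G|II) = 0.6·0.95 + 0.25·0.525 + 0.15·0.659 = 0.57 + 0.13125 + 0.09885 = 0.8001
Then overall,
P(G) = 0.81·0.40892 + 0.19·0.8001
      = 0.3312252 + 0.152019 = 0.4832442

0.4832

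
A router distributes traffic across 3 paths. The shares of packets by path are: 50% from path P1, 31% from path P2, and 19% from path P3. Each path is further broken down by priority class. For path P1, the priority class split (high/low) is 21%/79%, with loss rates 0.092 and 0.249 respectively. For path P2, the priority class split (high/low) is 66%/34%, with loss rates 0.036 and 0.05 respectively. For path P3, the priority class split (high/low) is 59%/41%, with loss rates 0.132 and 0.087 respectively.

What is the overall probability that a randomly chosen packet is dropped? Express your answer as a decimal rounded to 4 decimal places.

P(L|P1) = 0.21·0.092 + 0.79·0.249 = 0.01932 + 0.19671 = 0.21603
P(L|P2) = 0.66·0.036 + 0.34·0.05 = 0.02376 + 0.017 = 0.04076
P(L|P3) = 0.59·0.132 + 0.41·0.087 = 0.07788 + 0.03567 = 0.11355
By total probability over the outer partition,
P(L) = 0.5·0.21603 + 0.31·0.04076 + 0.19·0.11355
      = 0.108015 + 0.0126356 + 0.0215745 = 0.1422251

0.1422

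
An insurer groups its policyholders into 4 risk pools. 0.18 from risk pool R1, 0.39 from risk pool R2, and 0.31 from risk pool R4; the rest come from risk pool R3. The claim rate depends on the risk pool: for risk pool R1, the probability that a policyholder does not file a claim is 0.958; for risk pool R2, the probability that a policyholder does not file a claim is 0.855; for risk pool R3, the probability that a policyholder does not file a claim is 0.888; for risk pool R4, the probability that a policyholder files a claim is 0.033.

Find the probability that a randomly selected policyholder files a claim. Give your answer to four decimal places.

0.0878

P(R3) = 1 − (0.18 + 0.39 + 0.31) = 0.12.
P(C|R1) = 1 − 0.958 = 0.042.
P(C|R2) = 1 − 0.855 = 0.145.
P(C|R3) = 1 − 0.888 = 0.112.
P(C) = P(C|R1)·P(R1) + P(C|R2)·P(R2) + P(C|R3)·P(R3) + P(C|R4)·P(R4)
      = 0.042·0.18 + 0.145·0.39 + 0.112·0.12 + 0.033·0.31
      = 0.00756 + 0.05655 + 0.01344 + 0.01023 = 0.08778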